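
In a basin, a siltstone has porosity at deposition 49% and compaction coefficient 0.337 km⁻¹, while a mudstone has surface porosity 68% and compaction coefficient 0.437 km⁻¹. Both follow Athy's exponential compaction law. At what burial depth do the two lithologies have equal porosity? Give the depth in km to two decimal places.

Set φ₀ₐ e^(−cₐZ) = φ₀ᵦ e^(−cᵦZ) ⇒ ln(φ₀ₐ/φ₀ᵦ) = (cₐ − cᵦ)·Z
Z = ln(0.49/0.68) / (0.337 − 0.437) = -0.3277 / -0.1 = 3.277 km

3.28 km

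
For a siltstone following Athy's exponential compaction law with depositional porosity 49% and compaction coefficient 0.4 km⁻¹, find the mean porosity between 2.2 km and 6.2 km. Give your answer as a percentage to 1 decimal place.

10.1%

⟨n⟩ = (1/(z₂−z₁)) ∫ n₀ e^(−kz) dz = n₀·(e^(−k·z₁) − e^(−k·z₂)) / (k·(z₂−z₁))
e^(−0.4×2.2) = 0.4148; e^(−0.4×6.2) = 0.0837
⟨n⟩ = 0.49 × (0.4148 − 0.0837) / (0.4 × 4) = 0.49 × 0.2069 = 0.1014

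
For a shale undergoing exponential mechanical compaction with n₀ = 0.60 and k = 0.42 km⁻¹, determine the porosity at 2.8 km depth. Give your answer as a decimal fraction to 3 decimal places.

n = n₀·exp(−k·z) = 0.6 × exp(−0.42 × 2.8) = 0.6 × exp(−1.176)
  = 0.6 × 0.3085 = 0.1851

0.185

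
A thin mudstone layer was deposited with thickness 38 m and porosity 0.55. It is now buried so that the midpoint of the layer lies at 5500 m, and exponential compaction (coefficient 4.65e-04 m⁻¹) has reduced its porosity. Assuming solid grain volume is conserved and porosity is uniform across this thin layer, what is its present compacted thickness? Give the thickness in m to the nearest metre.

Working in km (1 km = 1000 m; β in km⁻¹ = β in m⁻¹ × 1000):
Porosity at 5.5 km: phi = 0.55·exp(−0.465×5.5) = 0.0426
Solid-volume conservation: h(1−phi) = h₀(1−phi₀) ⇒ h = h₀·(1−phi₀)/(1−phi)
h = 0.038 × (1 − 0.55)/(1 − 0.0426) = 0.038 × 0.4700 = 0.0179 km

18 m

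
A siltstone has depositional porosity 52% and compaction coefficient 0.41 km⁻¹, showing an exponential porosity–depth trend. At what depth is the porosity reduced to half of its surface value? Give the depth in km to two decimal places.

1.69 km

phi/phi₀ = 1/2 ⇒ exp(−β·z) = 1/2 ⇒ z = ln(2) / β
z = 0.6931 / 0.41 = 1.691 km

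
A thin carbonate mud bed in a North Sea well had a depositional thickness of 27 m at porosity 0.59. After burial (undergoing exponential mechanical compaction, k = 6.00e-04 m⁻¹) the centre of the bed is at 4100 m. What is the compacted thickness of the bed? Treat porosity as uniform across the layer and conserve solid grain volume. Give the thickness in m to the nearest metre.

12 m

Working in km (1 km = 1000 m; k in km⁻¹ = k in m⁻¹ × 1000):
Porosity at 4.1 km: phi = 0.59·exp(−0.6×4.1) = 0.0504
Solid-volume conservation: h(1−phi) = h₀(1−phi₀) ⇒ h = h₀·(1−phi₀)/(1−phi)
h = 0.027 × (1 − 0.59)/(1 − 0.0504) = 0.027 × 0.4318 = 0.0117 km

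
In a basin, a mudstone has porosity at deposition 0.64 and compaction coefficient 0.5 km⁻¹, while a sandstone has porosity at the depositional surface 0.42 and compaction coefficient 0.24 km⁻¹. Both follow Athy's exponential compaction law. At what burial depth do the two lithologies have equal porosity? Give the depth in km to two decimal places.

Set φ₀ₐ e^(−βₐz) = φ₀ᵦ e^(−βᵦz) ⇒ ln(φ₀ₐ/φ₀ᵦ) = (βₐ − βᵦ)·z
z = ln(0.64/0.42) / (0.5 − 0.24) = 0.4212 / 0.26 = 1.620 km

1.62 km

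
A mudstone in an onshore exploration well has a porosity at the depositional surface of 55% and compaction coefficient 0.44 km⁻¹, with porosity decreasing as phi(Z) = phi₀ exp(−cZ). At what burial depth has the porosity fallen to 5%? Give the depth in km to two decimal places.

Invert Athy's law: Z = ln(phi₀/phi) / c
Z = ln(0.55/0.05) / 0.44 = ln(11) / 0.44 = 2.3979 / 0.44 = 5.450 km

5.45 km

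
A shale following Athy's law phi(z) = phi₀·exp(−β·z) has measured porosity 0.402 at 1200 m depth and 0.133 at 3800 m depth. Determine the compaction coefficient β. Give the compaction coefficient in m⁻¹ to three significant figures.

0.000425 m⁻¹

Working in km (1 km = 1000 m; β in km⁻¹ = β in m⁻¹ × 1000):
Athy: phi(z) = phi₀ e^(−βz) ⇒ phi₁/phi₂ = e^{β(z₂−z₁)} ⇒ β = ln(phi₁/phi₂)/(z₂−z₁)
β = ln(0.402/0.133) / (3.8 − 1.2) = ln(3.023) / 2.6 = 1.1061 / 2.6 = 0.4254 km⁻¹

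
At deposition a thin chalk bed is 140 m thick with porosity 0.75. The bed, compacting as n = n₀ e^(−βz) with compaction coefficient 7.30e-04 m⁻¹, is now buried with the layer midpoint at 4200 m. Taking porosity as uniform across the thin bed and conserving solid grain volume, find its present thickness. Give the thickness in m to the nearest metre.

Working in km (1 km = 1000 m; β in km⁻¹ = β in m⁻¹ × 1000):
Porosity at 4.2 km: n = 0.75·exp(−0.73×4.2) = 0.0350
Solid-volume conservation: h(1−n) = h₀(1−n₀) ⇒ h = h₀·(1−n₀)/(1−n)
h = 0.14 × (1 − 0.75)/(1 − 0.0350) = 0.14 × 0.2591 = 0.0363 km

36 m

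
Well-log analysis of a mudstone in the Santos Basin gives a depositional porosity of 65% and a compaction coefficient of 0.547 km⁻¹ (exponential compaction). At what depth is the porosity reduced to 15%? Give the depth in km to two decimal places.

2.68 km

Invert Athy's law: Z = ln(n₀/n) / β
Z = ln(0.65/0.15) / 0.547 = ln(4.333) / 0.547 = 1.4663 / 0.547 = 2.681 km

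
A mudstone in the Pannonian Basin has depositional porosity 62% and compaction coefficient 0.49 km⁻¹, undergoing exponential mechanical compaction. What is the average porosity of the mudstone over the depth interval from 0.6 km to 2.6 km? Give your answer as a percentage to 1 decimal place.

29.5%

⟨n⟩ = (1/(z₂−z₁)) ∫ n₀ e^(−cz) dz = n₀·(e^(−c·z₁) − e^(−c·z₂)) / (c·(z₂−z₁))
e^(−0.49×0.6) = 0.7453; e^(−0.49×2.6) = 0.2797
⟨n⟩ = 0.62 × (0.7453 − 0.2797) / (0.49 × 2) = 0.62 × 0.4751 = 0.2945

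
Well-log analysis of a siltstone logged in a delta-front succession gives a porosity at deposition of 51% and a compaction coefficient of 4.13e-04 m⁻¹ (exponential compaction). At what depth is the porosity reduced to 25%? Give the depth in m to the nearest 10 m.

Working in km (1 km = 1000 m; k in km⁻¹ = k in m⁻¹ × 1000):
Invert Athy's law: d = ln(n₀/n) / k
d = ln(0.51/0.25) / 0.413 = ln(2.04) / 0.413 = 0.7129 / 0.413 = 1.726 km

1730 m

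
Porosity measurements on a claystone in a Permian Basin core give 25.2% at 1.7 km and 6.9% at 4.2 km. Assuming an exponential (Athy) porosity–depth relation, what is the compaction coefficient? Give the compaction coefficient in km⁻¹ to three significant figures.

Athy: φ(z) = φ₀ e^(−βz) ⇒ φ₁/φ₂ = e^{β(z₂−z₁)} ⇒ β = ln(φ₁/φ₂)/(z₂−z₁)
β = ln(0.252/0.069) / (4.2 − 1.7) = ln(3.652) / 2.5 = 1.2953 / 2.5 = 0.5181 km⁻¹

0.518 km⁻¹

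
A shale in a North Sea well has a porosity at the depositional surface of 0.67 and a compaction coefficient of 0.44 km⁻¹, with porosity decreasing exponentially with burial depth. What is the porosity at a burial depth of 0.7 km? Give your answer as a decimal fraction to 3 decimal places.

n = n₀·exp(−k·Z) = 0.67 × exp(−0.44 × 0.7) = 0.67 × exp(−0.308)
  = 0.67 × 0.7349 = 0.4924

0.492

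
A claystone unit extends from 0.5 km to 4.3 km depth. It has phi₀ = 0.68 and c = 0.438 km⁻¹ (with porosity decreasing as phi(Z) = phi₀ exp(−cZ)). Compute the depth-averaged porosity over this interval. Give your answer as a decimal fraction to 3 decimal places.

⟨phi⟩ = (1/(Z₂−Z₁)) ∫ phi₀ e^(−cZ) dZ = phi₀·(e^(−c·Z₁) − e^(−c·Z₂)) / (c·(Z₂−Z₁))
e^(−0.438×0.5) = 0.8033; e^(−0.438×4.3) = 0.1521
⟨phi⟩ = 0.68 × (0.8033 − 0.1521) / (0.438 × 3.8) = 0.68 × 0.3913 = 0.2661

0.266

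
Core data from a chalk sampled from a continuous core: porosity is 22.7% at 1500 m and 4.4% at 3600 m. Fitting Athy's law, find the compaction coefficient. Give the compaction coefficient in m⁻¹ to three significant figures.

Working in km (1 km = 1000 m; β in km⁻¹ = β in m⁻¹ × 1000):
Athy: phi(d) = phi₀ e^(−βd) ⇒ phi₁/phi₂ = e^{β(d₂−d₁)} ⇒ β = ln(phi₁/phi₂)/(d₂−d₁)
β = ln(0.227/0.044) / (3.6 − 1.5) = ln(5.159) / 2.1 = 1.6408 / 2.1 = 0.7813 km⁻¹

0.000781 m⁻¹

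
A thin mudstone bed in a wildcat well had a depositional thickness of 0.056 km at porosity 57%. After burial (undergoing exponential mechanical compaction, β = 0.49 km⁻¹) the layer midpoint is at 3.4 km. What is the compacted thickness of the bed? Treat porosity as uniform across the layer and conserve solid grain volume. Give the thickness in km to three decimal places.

Porosity at 3.4 km: n = 0.57·exp(−0.49×3.4) = 0.1077
Solid-volume conservation: h(1−n) = h₀(1−n₀) ⇒ h = h₀·(1−n₀)/(1−n)
h = 0.056 × (1 − 0.57)/(1 − 0.1077) = 0.056 × 0.4819 = 0.0270 km

0.027 km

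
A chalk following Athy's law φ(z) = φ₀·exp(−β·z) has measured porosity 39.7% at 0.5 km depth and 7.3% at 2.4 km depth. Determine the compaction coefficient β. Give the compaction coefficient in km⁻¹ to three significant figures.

0.891 km⁻¹

Athy: φ(z) = φ₀ e^(−βz) ⇒ φ₁/φ₂ = e^{β(z₂−z₁)} ⇒ β = ln(φ₁/φ₂)/(z₂−z₁)
β = ln(0.397/0.073) / (2.4 − 0.5) = ln(5.438) / 1.9 = 1.6935 / 1.9 = 0.8913 km⁻¹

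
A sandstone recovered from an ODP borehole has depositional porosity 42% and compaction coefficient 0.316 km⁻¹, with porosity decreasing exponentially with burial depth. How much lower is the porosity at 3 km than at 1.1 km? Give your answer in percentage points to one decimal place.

φ(1.1) = 0.42·e^(−0.316×1.1) = 0.2967
φ(3) = 0.42·e^(−0.316×3) = 0.1628
Δφ = 0.2967 − 0.1628 = 0.1339

13.4 percentage points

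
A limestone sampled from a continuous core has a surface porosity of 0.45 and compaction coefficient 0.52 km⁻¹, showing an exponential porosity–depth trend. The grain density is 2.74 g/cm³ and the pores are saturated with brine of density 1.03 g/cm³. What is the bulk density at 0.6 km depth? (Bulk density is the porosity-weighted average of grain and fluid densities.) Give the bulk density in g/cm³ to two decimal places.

2.18 g/cm³

Porosity at depth: phi = 0.45·exp(−0.52×0.6) = 0.45×0.7320 = 0.3294
Bulk density: ρ_b = (1−phi)ρ_g + phi·ρ_f = 0.6706×2.74 + 0.3294×1.03
       = 1.837 + 0.339 = 2.177 g/cm³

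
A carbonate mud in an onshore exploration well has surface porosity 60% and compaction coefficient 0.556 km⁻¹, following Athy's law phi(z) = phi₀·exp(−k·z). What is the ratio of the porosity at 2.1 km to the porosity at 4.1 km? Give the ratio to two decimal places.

phi(z₁)/phi(z₂) = e^(−k·z₁)/e^(−k·z₂) = e^{k(z₂−z₁)}
= exp(0.556 × 2) = exp(1.112) = 3.0404

3.04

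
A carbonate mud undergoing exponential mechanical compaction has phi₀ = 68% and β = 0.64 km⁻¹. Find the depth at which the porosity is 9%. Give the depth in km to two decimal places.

Invert Athy's law: z = ln(phi₀/phi) / β
z = ln(0.68/0.09) / 0.64 = ln(7.556) / 0.64 = 2.0223 / 0.64 = 3.160 km

3.16 km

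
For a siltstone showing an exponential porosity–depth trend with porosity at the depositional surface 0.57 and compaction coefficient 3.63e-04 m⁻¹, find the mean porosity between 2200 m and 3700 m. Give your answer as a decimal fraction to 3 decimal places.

0.198

Working in km (1 km = 1000 m; k in km⁻¹ = k in m⁻¹ × 1000):
⟨φ⟩ = (1/(d₂−d₁)) ∫ φ₀ e^(−kd) dd = φ₀·(e^(−k·d₁) − e^(−k·d₂)) / (k·(d₂−d₁))
e^(−0.363×2.2) = 0.4500; e^(−0.363×3.7) = 0.2610
⟨φ⟩ = 0.57 × (0.4500 − 0.2610) / (0.363 × 1.5) = 0.57 × 0.3470 = 0.1978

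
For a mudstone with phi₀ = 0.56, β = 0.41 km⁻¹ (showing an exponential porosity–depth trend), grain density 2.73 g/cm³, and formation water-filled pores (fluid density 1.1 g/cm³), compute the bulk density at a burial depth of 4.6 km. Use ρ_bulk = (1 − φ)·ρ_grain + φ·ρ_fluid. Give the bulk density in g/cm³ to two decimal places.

2.59 g/cm³

Porosity at depth: phi = 0.56·exp(−0.41×4.6) = 0.56×0.1517 = 0.0849
Bulk density: ρ_b = (1−phi)ρ_g + phi·ρ_f = 0.9151×2.73 + 0.0849×1.1
       = 2.498 + 0.093 = 2.592 g/cm³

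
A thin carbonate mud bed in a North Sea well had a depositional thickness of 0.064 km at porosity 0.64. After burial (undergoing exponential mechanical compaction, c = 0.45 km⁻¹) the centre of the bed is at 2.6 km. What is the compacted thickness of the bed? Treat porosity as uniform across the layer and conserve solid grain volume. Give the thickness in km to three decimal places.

Porosity at 2.6 km: phi = 0.64·exp(−0.45×2.6) = 0.1986
Solid-volume conservation: h(1−phi) = h₀(1−phi₀) ⇒ h = h₀·(1−phi₀)/(1−phi)
h = 0.064 × (1 − 0.64)/(1 − 0.1986) = 0.064 × 0.4492 = 0.0288 km

0.029 km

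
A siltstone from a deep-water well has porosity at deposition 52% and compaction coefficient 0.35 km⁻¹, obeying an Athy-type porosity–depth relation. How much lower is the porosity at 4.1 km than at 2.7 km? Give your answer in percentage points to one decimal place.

7.8 percentage points

n(2.7) = 0.52·e^(−0.35×2.7) = 0.2021
n(4.1) = 0.52·e^(−0.35×4.1) = 0.1238
Δn = 0.2021 − 0.1238 = 0.0783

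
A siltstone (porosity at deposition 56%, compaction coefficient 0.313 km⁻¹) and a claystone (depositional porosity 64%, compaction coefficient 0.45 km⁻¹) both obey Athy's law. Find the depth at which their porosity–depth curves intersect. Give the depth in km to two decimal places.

0.97 km

Set phi₀ₐ e^(−cₐd) = phi₀ᵦ e^(−cᵦd) ⇒ ln(phi₀ₐ/phi₀ᵦ) = (cₐ − cᵦ)·d
d = ln(0.56/0.64) / (0.313 − 0.45) = -0.1335 / -0.137 = 0.975 km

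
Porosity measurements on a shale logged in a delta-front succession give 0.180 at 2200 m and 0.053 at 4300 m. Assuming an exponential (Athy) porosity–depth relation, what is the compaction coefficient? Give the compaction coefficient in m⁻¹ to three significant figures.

Working in km (1 km = 1000 m; k in km⁻¹ = k in m⁻¹ × 1000):
Athy: n(Z) = n₀ e^(−kZ) ⇒ n₁/n₂ = e^{k(Z₂−Z₁)} ⇒ k = ln(n₁/n₂)/(Z₂−Z₁)
k = ln(0.18/0.053) / (4.3 − 2.2) = ln(3.396) / 2.1 = 1.2227 / 2.1 = 0.5822 km⁻¹

0.000582 m⁻¹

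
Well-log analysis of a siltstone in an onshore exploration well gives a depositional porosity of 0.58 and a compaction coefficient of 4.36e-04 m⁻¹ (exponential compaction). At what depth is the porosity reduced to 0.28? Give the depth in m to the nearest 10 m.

Working in km (1 km = 1000 m; β in km⁻¹ = β in m⁻¹ × 1000):
Invert Athy's law: d = ln(φ₀/φ) / β
d = ln(0.58/0.28) / 0.436 = ln(2.071) / 0.436 = 0.7282 / 0.436 = 1.670 km

1670 m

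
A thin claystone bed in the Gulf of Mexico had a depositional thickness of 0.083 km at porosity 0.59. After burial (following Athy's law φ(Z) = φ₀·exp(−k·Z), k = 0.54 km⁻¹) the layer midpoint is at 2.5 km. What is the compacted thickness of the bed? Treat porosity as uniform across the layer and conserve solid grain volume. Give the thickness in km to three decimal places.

0.040 km

Porosity at 2.5 km: φ = 0.59·exp(−0.54×2.5) = 0.1530
Solid-volume conservation: h(1−φ) = h₀(1−φ₀) ⇒ h = h₀·(1−φ₀)/(1−φ)
h = 0.083 × (1 − 0.59)/(1 − 0.1530) = 0.083 × 0.4840 = 0.0402 km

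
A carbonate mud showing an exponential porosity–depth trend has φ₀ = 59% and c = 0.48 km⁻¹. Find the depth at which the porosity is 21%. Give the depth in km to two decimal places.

Invert Athy's law: Z = ln(φ₀/φ) / c
Z = ln(0.59/0.21) / 0.48 = ln(2.81) / 0.48 = 1.0330 / 0.48 = 2.152 km

2.15 km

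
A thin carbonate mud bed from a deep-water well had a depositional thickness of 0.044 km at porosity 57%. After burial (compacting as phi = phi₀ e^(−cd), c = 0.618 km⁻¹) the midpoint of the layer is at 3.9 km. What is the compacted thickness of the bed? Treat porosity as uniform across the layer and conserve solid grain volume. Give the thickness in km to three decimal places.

0.020 km

Porosity at 3.9 km: phi = 0.57·exp(−0.618×3.9) = 0.0512
Solid-volume conservation: h(1−phi) = h₀(1−phi₀) ⇒ h = h₀·(1−phi₀)/(1−phi)
h = 0.044 × (1 − 0.57)/(1 − 0.0512) = 0.044 × 0.4532 = 0.0199 km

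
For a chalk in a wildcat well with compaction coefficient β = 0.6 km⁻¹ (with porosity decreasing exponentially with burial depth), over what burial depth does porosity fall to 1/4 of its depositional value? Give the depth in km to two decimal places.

2.31 km

φ/φ₀ = 1/4 ⇒ exp(−β·z) = 1/4 ⇒ z = ln(4) / β
z = 1.3863 / 0.6 = 2.310 km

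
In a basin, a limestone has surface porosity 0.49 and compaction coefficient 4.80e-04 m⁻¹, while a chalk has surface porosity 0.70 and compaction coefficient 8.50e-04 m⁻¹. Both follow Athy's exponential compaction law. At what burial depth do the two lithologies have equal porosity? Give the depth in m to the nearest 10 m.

960 m

Working in km (1 km = 1000 m; β in km⁻¹ = β in m⁻¹ × 1000):
Set φ₀ₐ e^(−βₐz) = φ₀ᵦ e^(−βᵦz) ⇒ ln(φ₀ₐ/φ₀ᵦ) = (βₐ − βᵦ)·z
z = ln(0.49/0.7) / (0.48 − 0.85) = -0.3567 / -0.37 = 0.964 km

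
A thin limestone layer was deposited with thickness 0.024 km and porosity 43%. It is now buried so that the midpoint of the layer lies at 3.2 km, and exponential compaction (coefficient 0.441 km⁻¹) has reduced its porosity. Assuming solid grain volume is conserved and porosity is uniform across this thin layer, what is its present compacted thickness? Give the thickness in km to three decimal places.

Porosity at 3.2 km: n = 0.43·exp(−0.441×3.2) = 0.1049
Solid-volume conservation: h(1−n) = h₀(1−n₀) ⇒ h = h₀·(1−n₀)/(1−n)
h = 0.024 × (1 − 0.43)/(1 − 0.1049) = 0.024 × 0.6368 = 0.0153 km

0.015 km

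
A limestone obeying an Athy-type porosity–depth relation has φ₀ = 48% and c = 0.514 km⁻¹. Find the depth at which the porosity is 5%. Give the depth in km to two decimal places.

4.40 km

Invert Athy's law: d = ln(φ₀/φ) / c
d = ln(0.48/0.05) / 0.514 = ln(9.6) / 0.514 = 2.2618 / 0.514 = 4.400 km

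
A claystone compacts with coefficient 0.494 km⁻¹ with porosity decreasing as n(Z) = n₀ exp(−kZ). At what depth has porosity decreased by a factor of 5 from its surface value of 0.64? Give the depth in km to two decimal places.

n/n₀ = 1/5 ⇒ exp(−k·Z) = 1/5 ⇒ Z = ln(5) / k
Z = 1.6094 / 0.494 = 3.258 km

3.26 km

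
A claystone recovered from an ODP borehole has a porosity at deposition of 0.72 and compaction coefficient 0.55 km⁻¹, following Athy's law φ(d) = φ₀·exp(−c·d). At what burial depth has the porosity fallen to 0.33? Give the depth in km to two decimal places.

Invert Athy's law: d = ln(φ₀/φ) / c
d = ln(0.72/0.33) / 0.55 = ln(2.182) / 0.55 = 0.7802 / 0.55 = 1.418 km

1.42 km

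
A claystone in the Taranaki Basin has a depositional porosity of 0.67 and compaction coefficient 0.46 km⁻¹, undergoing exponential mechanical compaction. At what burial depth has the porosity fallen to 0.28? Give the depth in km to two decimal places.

Invert Athy's law: z = ln(φ₀/φ) / k
z = ln(0.67/0.28) / 0.46 = ln(2.393) / 0.46 = 0.8725 / 0.46 = 1.897 km

1.90 km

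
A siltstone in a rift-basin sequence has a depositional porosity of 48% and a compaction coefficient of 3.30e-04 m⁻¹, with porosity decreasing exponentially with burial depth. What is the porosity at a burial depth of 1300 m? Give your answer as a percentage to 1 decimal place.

31.3%

Working in km (1 km = 1000 m; k in km⁻¹ = k in m⁻¹ × 1000):
n = n₀·exp(−k·d) = 0.48 × exp(−0.33 × 1.3) = 0.48 × exp(−0.429)
  = 0.48 × 0.6512 = 0.3126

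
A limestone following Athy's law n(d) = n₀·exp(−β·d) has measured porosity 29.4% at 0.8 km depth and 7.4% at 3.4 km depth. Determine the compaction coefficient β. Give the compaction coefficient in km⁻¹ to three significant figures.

0.531 km⁻¹

Athy: n(d) = n₀ e^(−βd) ⇒ n₁/n₂ = e^{β(d₂−d₁)} ⇒ β = ln(n₁/n₂)/(d₂−d₁)
β = ln(0.294/0.074) / (3.4 − 0.8) = ln(3.973) / 2.6 = 1.3795 / 2.6 = 0.5306 km⁻¹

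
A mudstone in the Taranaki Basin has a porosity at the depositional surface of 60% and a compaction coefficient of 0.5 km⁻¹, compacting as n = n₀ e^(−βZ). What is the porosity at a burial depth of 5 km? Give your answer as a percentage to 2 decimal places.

n = n₀·exp(−β·Z) = 0.6 × exp(−0.5 × 5) = 0.6 × exp(−2.5)
  = 0.6 × 0.0821 = 0.0493

4.93%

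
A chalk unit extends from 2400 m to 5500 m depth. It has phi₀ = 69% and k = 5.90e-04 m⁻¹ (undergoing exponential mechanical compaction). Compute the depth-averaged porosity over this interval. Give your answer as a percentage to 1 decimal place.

7.7%

Working in km (1 km = 1000 m; k in km⁻¹ = k in m⁻¹ × 1000):
⟨phi⟩ = (1/(d₂−d₁)) ∫ phi₀ e^(−kd) dd = phi₀·(e^(−k·d₁) − e^(−k·d₂)) / (k·(d₂−d₁))
e^(−0.59×2.4) = 0.2427; e^(−0.59×5.5) = 0.0390
⟨phi⟩ = 0.69 × (0.2427 − 0.0390) / (0.59 × 3.1) = 0.69 × 0.1114 = 0.0769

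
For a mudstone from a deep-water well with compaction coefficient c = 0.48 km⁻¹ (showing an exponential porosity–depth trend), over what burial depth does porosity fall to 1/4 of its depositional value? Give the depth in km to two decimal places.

phi/phi₀ = 1/4 ⇒ exp(−c·Z) = 1/4 ⇒ Z = ln(4) / c
Z = 1.3863 / 0.48 = 2.888 km

2.89 km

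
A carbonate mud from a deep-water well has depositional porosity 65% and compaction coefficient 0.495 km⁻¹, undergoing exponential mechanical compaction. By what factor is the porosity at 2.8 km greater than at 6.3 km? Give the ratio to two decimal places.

5.65

n(d₁)/n(d₂) = e^(−c·d₁)/e^(−c·d₂) = e^{c(d₂−d₁)}
= exp(0.495 × 3.5) = exp(1.732) = 5.6548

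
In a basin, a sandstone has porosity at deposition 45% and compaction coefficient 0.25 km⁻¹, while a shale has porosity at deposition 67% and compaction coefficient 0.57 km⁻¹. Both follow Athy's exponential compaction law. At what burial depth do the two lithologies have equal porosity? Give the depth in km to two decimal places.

1.24 km

Set n₀ₐ e^(−kₐz) = n₀ᵦ e^(−kᵦz) ⇒ ln(n₀ₐ/n₀ᵦ) = (kₐ − kᵦ)·z
z = ln(0.45/0.67) / (0.25 − 0.57) = -0.3980 / -0.32 = 1.244 km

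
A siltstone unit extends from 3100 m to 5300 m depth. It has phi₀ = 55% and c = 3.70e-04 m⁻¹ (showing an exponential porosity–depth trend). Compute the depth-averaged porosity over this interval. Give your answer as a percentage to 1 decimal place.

Working in km (1 km = 1000 m; c in km⁻¹ = c in m⁻¹ × 1000):
⟨phi⟩ = (1/(d₂−d₁)) ∫ phi₀ e^(−cd) dd = phi₀·(e^(−c·d₁) − e^(−c·d₂)) / (c·(d₂−d₁))
e^(−0.37×3.1) = 0.3176; e^(−0.37×5.3) = 0.1407
⟨phi⟩ = 0.55 × (0.3176 − 0.1407) / (0.37 × 2.2) = 0.55 × 0.2173 = 0.1195

12.0%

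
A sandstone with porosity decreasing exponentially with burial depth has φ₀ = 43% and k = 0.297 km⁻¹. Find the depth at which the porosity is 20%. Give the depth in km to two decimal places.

Invert Athy's law: d = ln(φ₀/φ) / k
d = ln(0.43/0.2) / 0.297 = ln(2.15) / 0.297 = 0.7655 / 0.297 = 2.577 km

2.58 km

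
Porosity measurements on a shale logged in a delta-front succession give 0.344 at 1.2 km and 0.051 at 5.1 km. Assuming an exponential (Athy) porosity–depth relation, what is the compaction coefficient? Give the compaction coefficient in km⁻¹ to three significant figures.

0.489 km⁻¹

Athy: n(d) = n₀ e^(−kd) ⇒ n₁/n₂ = e^{k(d₂−d₁)} ⇒ k = ln(n₁/n₂)/(d₂−d₁)
k = ln(0.344/0.051) / (5.1 − 1.2) = ln(6.745) / 3.9 = 1.9088 / 3.9 = 0.4894 km⁻¹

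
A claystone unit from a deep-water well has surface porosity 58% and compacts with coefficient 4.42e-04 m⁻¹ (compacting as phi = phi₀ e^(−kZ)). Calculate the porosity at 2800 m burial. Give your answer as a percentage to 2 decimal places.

16.82%

Working in km (1 km = 1000 m; k in km⁻¹ = k in m⁻¹ × 1000):
phi = phi₀·exp(−k·Z) = 0.58 × exp(−0.442 × 2.8) = 0.58 × exp(−1.238)
  = 0.58 × 0.2901 = 0.1682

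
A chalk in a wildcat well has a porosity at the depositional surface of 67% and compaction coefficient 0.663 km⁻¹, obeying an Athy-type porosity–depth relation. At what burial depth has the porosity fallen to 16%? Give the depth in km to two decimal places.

2.16 km

Invert Athy's law: z = ln(n₀/n) / k
z = ln(0.67/0.16) / 0.663 = ln(4.188) / 0.663 = 1.4321 / 0.663 = 2.160 km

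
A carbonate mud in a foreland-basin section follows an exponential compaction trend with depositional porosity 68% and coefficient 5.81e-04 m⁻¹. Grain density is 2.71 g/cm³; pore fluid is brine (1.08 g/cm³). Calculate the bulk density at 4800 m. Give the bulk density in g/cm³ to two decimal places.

Working in km (1 km = 1000 m; β in km⁻¹ = β in m⁻¹ × 1000):
Porosity at depth: φ = 0.68·exp(−0.581×4.8) = 0.68×0.0615 = 0.0418
Bulk density: ρ_b = (1−φ)ρ_g + φ·ρ_f = 0.9582×2.71 + 0.0418×1.08
       = 2.597 + 0.045 = 2.642 g/cm³

2.64 g/cm³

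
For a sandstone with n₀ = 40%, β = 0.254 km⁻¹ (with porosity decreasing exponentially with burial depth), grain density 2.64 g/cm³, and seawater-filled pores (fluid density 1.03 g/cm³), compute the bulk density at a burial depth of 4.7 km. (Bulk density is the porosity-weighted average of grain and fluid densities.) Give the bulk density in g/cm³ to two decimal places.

2.44 g/cm³

Porosity at depth: n = 0.4·exp(−0.254×4.7) = 0.4×0.3031 = 0.1212
Bulk density: ρ_b = (1−n)ρ_g + n·ρ_f = 0.8788×2.64 + 0.1212×1.03
       = 2.320 + 0.125 = 2.445 g/cm³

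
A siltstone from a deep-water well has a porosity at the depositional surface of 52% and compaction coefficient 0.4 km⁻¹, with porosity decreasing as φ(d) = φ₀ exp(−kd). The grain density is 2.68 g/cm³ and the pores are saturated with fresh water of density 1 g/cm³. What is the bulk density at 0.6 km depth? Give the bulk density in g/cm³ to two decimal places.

1.99 g/cm³

Porosity at depth: φ = 0.52·exp(−0.4×0.6) = 0.52×0.7866 = 0.4090
Bulk density: ρ_b = (1−φ)ρ_g + φ·ρ_f = 0.5910×2.68 + 0.4090×1
       = 1.584 + 0.409 = 1.993 g/cm³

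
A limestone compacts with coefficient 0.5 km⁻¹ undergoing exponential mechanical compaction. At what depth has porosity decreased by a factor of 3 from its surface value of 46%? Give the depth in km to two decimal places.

2.20 km

phi/phi₀ = 1/3 ⇒ exp(−k·Z) = 1/3 ⇒ Z = ln(3) / k
Z = 1.0986 / 0.5 = 2.197 km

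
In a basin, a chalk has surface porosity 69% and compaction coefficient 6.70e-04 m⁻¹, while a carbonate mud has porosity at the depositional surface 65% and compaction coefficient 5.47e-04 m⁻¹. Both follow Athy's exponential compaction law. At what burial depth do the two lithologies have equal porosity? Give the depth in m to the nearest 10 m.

Working in km (1 km = 1000 m; β in km⁻¹ = β in m⁻¹ × 1000):
Set phi₀ₐ e^(−βₐd) = phi₀ᵦ e^(−βᵦd) ⇒ ln(phi₀ₐ/phi₀ᵦ) = (βₐ − βᵦ)·d
d = ln(0.69/0.65) / (0.67 − 0.547) = 0.0597 / 0.123 = 0.486 km

490 m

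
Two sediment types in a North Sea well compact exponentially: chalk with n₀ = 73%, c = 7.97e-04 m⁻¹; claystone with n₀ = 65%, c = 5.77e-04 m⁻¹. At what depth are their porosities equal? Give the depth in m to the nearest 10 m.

530 m

Working in km (1 km = 1000 m; c in km⁻¹ = c in m⁻¹ × 1000):
Set n₀ₐ e^(−cₐZ) = n₀ᵦ e^(−cᵦZ) ⇒ ln(n₀ₐ/n₀ᵦ) = (cₐ − cᵦ)·Z
Z = ln(0.73/0.65) / (0.797 − 0.577) = 0.1161 / 0.22 = 0.528 km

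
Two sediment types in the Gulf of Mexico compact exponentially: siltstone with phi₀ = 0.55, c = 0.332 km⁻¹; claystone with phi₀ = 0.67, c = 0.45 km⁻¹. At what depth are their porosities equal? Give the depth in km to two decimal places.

Set phi₀ₐ e^(−cₐz) = phi₀ᵦ e^(−cᵦz) ⇒ ln(phi₀ₐ/phi₀ᵦ) = (cₐ − cᵦ)·z
z = ln(0.55/0.67) / (0.332 − 0.45) = -0.1974 / -0.118 = 1.673 km

1.67 km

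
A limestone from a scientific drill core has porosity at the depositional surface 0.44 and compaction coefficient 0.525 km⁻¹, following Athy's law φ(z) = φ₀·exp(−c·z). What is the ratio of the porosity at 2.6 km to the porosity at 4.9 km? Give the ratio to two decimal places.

3.35

φ(z₁)/φ(z₂) = e^(−c·z₁)/e^(−c·z₂) = e^{c(z₂−z₁)}
= exp(0.525 × 2.3) = exp(1.208) = 3.3451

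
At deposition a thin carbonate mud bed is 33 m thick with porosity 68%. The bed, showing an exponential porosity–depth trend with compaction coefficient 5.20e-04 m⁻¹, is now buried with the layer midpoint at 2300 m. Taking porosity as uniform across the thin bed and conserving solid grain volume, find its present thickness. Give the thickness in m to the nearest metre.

13 m

Working in km (1 km = 1000 m; k in km⁻¹ = k in m⁻¹ × 1000):
Porosity at 2.3 km: n = 0.68·exp(−0.52×2.3) = 0.2056
Solid-volume conservation: h(1−n) = h₀(1−n₀) ⇒ h = h₀·(1−n₀)/(1−n)
h = 0.033 × (1 − 0.68)/(1 − 0.2056) = 0.033 × 0.4028 = 0.0133 km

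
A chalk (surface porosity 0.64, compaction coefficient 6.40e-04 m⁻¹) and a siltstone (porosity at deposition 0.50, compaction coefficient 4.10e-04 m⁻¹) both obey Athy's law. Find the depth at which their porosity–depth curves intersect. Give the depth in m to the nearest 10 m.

Working in km (1 km = 1000 m; k in km⁻¹ = k in m⁻¹ × 1000):
Set n₀ₐ e^(−kₐZ) = n₀ᵦ e^(−kᵦZ) ⇒ ln(n₀ₐ/n₀ᵦ) = (kₐ − kᵦ)·Z
Z = ln(0.64/0.5) / (0.64 − 0.41) = 0.2469 / 0.23 = 1.073 km

1070 m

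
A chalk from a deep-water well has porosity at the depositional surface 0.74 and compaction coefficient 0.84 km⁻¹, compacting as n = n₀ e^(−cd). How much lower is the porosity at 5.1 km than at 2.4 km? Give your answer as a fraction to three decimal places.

0.088

n(2.4) = 0.74·e^(−0.84×2.4) = 0.0986
n(5.1) = 0.74·e^(−0.84×5.1) = 0.0102
Δn = 0.0986 − 0.0102 = 0.0884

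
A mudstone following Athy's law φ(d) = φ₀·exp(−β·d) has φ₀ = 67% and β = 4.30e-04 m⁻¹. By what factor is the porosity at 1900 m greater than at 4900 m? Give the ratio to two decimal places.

Working in km (1 km = 1000 m; β in km⁻¹ = β in m⁻¹ × 1000):
φ(d₁)/φ(d₂) = e^(−β·d₁)/e^(−β·d₂) = e^{β(d₂−d₁)}
= exp(0.43 × 3) = exp(1.29) = 3.6328

3.63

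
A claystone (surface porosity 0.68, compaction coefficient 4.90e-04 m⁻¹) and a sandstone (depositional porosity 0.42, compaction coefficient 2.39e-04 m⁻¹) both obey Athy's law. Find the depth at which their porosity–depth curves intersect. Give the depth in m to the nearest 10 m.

Working in km (1 km = 1000 m; c in km⁻¹ = c in m⁻¹ × 1000):
Set φ₀ₐ e^(−cₐZ) = φ₀ᵦ e^(−cᵦZ) ⇒ ln(φ₀ₐ/φ₀ᵦ) = (cₐ − cᵦ)·Z
Z = ln(0.68/0.42) / (0.49 − 0.239) = 0.4818 / 0.251 = 1.920 km

1920 m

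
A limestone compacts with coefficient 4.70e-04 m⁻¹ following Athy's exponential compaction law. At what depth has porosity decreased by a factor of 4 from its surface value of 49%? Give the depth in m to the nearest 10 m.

Working in km (1 km = 1000 m; c in km⁻¹ = c in m⁻¹ × 1000):
phi/phi₀ = 1/4 ⇒ exp(−c·d) = 1/4 ⇒ d = ln(4) / c
d = 1.3863 / 0.47 = 2.950 km

2950 m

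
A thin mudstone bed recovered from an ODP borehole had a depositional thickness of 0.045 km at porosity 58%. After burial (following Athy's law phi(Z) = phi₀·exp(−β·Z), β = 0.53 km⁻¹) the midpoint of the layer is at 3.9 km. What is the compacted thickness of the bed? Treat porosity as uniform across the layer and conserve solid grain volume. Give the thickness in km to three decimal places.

0.020 km

Porosity at 3.9 km: phi = 0.58·exp(−0.53×3.9) = 0.0734
Solid-volume conservation: h(1−phi) = h₀(1−phi₀) ⇒ h = h₀·(1−phi₀)/(1−phi)
h = 0.045 × (1 − 0.58)/(1 − 0.0734) = 0.045 × 0.4533 = 0.0204 km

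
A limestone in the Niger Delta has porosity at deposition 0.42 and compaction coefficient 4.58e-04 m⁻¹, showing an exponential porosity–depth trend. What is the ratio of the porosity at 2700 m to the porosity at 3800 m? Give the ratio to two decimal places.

Working in km (1 km = 1000 m; c in km⁻¹ = c in m⁻¹ × 1000):
phi(z₁)/phi(z₂) = e^(−c·z₁)/e^(−c·z₂) = e^{c(z₂−z₁)}
= exp(0.458 × 1.1) = exp(0.5038) = 1.6550

1.65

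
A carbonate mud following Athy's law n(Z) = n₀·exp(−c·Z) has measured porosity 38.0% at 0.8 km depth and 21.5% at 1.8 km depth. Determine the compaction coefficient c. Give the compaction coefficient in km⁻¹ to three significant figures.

0.570 km⁻¹

Athy: n(Z) = n₀ e^(−cZ) ⇒ n₁/n₂ = e^{c(Z₂−Z₁)} ⇒ c = ln(n₁/n₂)/(Z₂−Z₁)
c = ln(0.38/0.215) / (1.8 − 0.8) = ln(1.767) / 1 = 0.5695 / 1 = 0.5695 km⁻¹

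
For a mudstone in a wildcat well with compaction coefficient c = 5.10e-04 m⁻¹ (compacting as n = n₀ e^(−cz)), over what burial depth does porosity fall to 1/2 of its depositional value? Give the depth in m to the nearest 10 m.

Working in km (1 km = 1000 m; c in km⁻¹ = c in m⁻¹ × 1000):
n/n₀ = 1/2 ⇒ exp(−c·z) = 1/2 ⇒ z = ln(2) / c
z = 0.6931 / 0.51 = 1.359 km

1360 m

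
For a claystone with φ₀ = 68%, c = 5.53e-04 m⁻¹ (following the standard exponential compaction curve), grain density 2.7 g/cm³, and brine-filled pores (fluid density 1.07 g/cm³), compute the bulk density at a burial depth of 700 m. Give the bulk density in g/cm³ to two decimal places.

Working in km (1 km = 1000 m; c in km⁻¹ = c in m⁻¹ × 1000):
Porosity at depth: φ = 0.68·exp(−0.553×0.7) = 0.68×0.6790 = 0.4617
Bulk density: ρ_b = (1−φ)ρ_g + φ·ρ_f = 0.5383×2.7 + 0.4617×1.07
       = 1.453 + 0.494 = 1.947 g/cm³

1.95 g/cm³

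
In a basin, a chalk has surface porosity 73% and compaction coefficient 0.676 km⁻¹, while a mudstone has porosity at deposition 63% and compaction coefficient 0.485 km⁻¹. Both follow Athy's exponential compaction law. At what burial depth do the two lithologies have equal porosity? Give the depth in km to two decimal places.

0.77 km

Set phi₀ₐ e^(−kₐd) = phi₀ᵦ e^(−kᵦd) ⇒ ln(phi₀ₐ/phi₀ᵦ) = (kₐ − kᵦ)·d
d = ln(0.73/0.63) / (0.676 − 0.485) = 0.1473 / 0.191 = 0.771 km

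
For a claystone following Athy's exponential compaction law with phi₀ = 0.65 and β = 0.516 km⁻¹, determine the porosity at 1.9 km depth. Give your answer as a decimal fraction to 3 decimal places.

phi = phi₀·exp(−β·d) = 0.65 × exp(−0.516 × 1.9) = 0.65 × exp(−0.9804)
  = 0.65 × 0.3752 = 0.2439

0.244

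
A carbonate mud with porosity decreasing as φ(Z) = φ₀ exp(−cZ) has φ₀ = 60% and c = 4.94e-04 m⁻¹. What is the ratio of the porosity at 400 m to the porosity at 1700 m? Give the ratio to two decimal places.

1.90

Working in km (1 km = 1000 m; c in km⁻¹ = c in m⁻¹ × 1000):
φ(Z₁)/φ(Z₂) = e^(−c·Z₁)/e^(−c·Z₂) = e^{c(Z₂−Z₁)}
= exp(0.494 × 1.3) = exp(0.6422) = 1.9007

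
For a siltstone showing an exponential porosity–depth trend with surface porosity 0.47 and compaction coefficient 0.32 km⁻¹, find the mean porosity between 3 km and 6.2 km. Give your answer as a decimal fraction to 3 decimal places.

⟨phi⟩ = (1/(Z₂−Z₁)) ∫ phi₀ e^(−cZ) dZ = phi₀·(e^(−c·Z₁) − e^(−c·Z₂)) / (c·(Z₂−Z₁))
e^(−0.32×3) = 0.3829; e^(−0.32×6.2) = 0.1375
⟨phi⟩ = 0.47 × (0.3829 − 0.1375) / (0.32 × 3.2) = 0.47 × 0.2396 = 0.1126

0.113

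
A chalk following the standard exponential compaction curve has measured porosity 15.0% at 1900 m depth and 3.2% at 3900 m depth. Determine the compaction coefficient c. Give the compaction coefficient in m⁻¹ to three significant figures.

0.000772 m⁻¹

Working in km (1 km = 1000 m; c in km⁻¹ = c in m⁻¹ × 1000):
Athy: φ(d) = φ₀ e^(−cd) ⇒ φ₁/φ₂ = e^{c(d₂−d₁)} ⇒ c = ln(φ₁/φ₂)/(d₂−d₁)
c = ln(0.15/0.032) / (3.9 − 1.9) = ln(4.688) / 2 = 1.5449 / 2 = 0.7724 km⁻¹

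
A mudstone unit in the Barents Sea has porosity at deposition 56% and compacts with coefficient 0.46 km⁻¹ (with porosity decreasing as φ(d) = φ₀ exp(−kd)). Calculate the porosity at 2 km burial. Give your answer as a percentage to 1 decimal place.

22.3%

φ = φ₀·exp(−k·d) = 0.56 × exp(−0.46 × 2) = 0.56 × exp(−0.92)
  = 0.56 × 0.3985 = 0.2232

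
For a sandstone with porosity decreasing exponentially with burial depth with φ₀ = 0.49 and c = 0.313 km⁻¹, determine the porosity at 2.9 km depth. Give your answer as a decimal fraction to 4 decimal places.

0.1977

φ = φ₀·exp(−c·z) = 0.49 × exp(−0.313 × 2.9) = 0.49 × exp(−0.9077)
  = 0.49 × 0.4035 = 0.1977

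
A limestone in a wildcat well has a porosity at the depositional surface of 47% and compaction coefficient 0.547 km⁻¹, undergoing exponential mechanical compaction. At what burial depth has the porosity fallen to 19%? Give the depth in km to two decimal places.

1.66 km

Invert Athy's law: Z = ln(φ₀/φ) / k
Z = ln(0.47/0.19) / 0.547 = ln(2.474) / 0.547 = 0.9057 / 0.547 = 1.656 km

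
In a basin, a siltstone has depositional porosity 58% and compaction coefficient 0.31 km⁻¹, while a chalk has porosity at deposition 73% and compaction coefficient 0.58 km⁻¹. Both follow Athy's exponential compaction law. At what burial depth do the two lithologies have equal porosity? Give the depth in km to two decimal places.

Set φ₀ₐ e^(−cₐd) = φ₀ᵦ e^(−cᵦd) ⇒ ln(φ₀ₐ/φ₀ᵦ) = (cₐ − cᵦ)·d
d = ln(0.58/0.73) / (0.31 − 0.58) = -0.2300 / -0.27 = 0.852 km

0.85 km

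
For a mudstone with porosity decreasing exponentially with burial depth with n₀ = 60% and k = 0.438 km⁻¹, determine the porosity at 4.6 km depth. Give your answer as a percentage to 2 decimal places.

n = n₀·exp(−k·Z) = 0.6 × exp(−0.438 × 4.6) = 0.6 × exp(−2.015)
  = 0.6 × 0.1333 = 0.0800

8.00%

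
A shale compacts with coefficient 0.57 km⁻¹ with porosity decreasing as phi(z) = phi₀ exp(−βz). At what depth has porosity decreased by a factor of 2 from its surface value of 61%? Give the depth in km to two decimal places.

phi/phi₀ = 1/2 ⇒ exp(−β·z) = 1/2 ⇒ z = ln(2) / β
z = 0.6931 / 0.57 = 1.216 km

1.22 km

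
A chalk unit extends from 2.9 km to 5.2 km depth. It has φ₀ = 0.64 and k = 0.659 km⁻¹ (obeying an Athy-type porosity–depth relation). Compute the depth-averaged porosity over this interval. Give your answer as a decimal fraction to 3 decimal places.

⟨φ⟩ = (1/(Z₂−Z₁)) ∫ φ₀ e^(−kZ) dZ = φ₀·(e^(−k·Z₁) − e^(−k·Z₂)) / (k·(Z₂−Z₁))
e^(−0.659×2.9) = 0.1479; e^(−0.659×5.2) = 0.0325
⟨φ⟩ = 0.64 × (0.1479 − 0.0325) / (0.659 × 2.3) = 0.64 × 0.0762 = 0.0487

0.049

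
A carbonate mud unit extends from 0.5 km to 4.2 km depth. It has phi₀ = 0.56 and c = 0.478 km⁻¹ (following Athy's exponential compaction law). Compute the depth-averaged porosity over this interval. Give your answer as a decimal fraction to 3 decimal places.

⟨phi⟩ = (1/(Z₂−Z₁)) ∫ phi₀ e^(−cZ) dZ = phi₀·(e^(−c·Z₁) − e^(−c·Z₂)) / (c·(Z₂−Z₁))
e^(−0.478×0.5) = 0.7874; e^(−0.478×4.2) = 0.1343
⟨phi⟩ = 0.56 × (0.7874 − 0.1343) / (0.478 × 3.7) = 0.56 × 0.3693 = 0.2068

0.207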